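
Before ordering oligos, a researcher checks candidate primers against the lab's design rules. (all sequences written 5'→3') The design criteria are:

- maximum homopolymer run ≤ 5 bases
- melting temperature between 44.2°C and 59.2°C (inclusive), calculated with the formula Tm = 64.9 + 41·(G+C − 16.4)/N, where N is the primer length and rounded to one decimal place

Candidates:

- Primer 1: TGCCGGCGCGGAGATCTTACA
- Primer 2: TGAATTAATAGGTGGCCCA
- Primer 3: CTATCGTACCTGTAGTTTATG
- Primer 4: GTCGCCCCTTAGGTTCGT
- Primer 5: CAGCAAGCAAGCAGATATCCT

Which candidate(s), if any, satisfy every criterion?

Primer 1 (21 nt, A=4 T=4 G=7 C=6): longest run = 2 ✓; Tm = 64.9 + 41·(13 − 16.4)/21 = 58.3°C ✓ — passes.
Primer 2 (19 nt, A=6 T=5 G=5 C=3): longest run = 3 ✓; Tm = 64.9 + 41·(8 − 16.4)/19 = 46.8°C ✓ — passes.
Primer 3 (21 nt, A=4 T=9 G=4 C=4): longest run = 3 ✓; Tm = 64.9 + 41·(8 − 16.4)/21 = 48.5°C ✓ — passes.
Primer 4 (18 nt, A=1 T=6 G=5 C=6): longest run = 4 ✓; Tm = 64.9 + 41·(11 − 16.4)/18 = 52.6°C ✓ — passes.
Primer 5 (21 nt, A=8 T=3 G=4 C=6): longest run = 2 ✓; Tm = 64.9 + 41·(10 − 16.4)/21 = 52.4°C ✓ — passes.

Primer 1, Primer 2, Primer 3, Primer 4 and Primer 5.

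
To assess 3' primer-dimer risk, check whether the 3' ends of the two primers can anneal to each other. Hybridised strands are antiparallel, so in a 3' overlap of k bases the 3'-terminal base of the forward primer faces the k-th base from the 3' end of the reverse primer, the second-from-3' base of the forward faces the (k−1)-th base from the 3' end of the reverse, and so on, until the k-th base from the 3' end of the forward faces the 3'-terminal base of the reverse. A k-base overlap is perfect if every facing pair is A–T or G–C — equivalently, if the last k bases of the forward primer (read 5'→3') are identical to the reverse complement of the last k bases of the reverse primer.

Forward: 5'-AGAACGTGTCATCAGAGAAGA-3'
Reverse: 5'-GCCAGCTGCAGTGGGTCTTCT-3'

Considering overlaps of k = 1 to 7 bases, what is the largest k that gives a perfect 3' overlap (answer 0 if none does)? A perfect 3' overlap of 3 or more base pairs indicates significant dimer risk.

Longest perfect overlap: 6 complementary base pairs; significant dimer risk (threshold 3).

Last 7 bases (5'→3') — forward …GAGAAGA, reverse …GTCTTCT.
Reverse complement of the reverse primer's last 7 bases: AGAAGAC; its first k bases are the reverse complement of the reverse primer's last k bases, so a perfect k-base overlap needs the forward primer's last k bases to equal them.
Comparing (forward last k vs required): k=1: A vs A ✓; k=2: GA vs AG ✗; k=3: AGA vs AGA ✓; k=4: AAGA vs AGAA ✗; k=5: GAAGA vs AGAAG ✗; k=6: AGAAGA vs AGAAGA ✓; k=7: GAGAAGA vs AGAAGAC ✗.
Perfect overlaps at k = 1, 3, 6; the largest is 6.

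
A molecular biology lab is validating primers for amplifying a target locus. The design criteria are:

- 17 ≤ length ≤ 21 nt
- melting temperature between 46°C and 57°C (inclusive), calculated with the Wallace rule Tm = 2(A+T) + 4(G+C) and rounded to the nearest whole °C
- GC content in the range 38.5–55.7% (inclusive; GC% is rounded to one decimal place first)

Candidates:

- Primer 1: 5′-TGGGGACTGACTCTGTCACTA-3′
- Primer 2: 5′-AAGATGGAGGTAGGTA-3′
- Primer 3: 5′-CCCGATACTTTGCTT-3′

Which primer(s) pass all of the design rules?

None of the candidates satisfy all criteria.

Primer 1 (21 nt, A=4 T=6 G=6 C=5): length 21 ✓; Tm = 2·10 + 4·11 = 64°C, outside 46–57°C ✗; GC 11/21 = 52.4% ✓ — fails.
Primer 2 (16 nt, A=6 T=3 G=7 C=0): length 16, outside 17–21 ✗; Tm = 2·9 + 4·7 = 46°C ✓; GC 7/16 = 43.8% ✓ — fails.
Primer 3 (15 nt, A=2 T=6 G=2 C=5): length 15, outside 17–21 ✗; Tm = 2·8 + 4·7 = 44°C, outside 46–57°C ✗; GC 7/15 = 46.7% ✓ — fails.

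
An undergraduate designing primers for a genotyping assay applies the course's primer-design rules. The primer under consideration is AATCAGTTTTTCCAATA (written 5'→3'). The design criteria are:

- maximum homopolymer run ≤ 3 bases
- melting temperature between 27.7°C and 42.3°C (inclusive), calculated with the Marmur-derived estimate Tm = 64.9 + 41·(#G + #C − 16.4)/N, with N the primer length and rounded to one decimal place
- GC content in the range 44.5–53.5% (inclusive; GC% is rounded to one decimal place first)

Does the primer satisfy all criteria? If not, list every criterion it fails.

Base counts: A=6, T=7, G=1, C=3 (length 17).
homopolymer run: longest run = 5, exceeds 3 ✗
Tm: Tm = 64.9 + 41·(4 − 16.4)/17 = 35.0°C ✓
GC content: GC 4/17 = 23.5%, outside 44.5–53.5% ✗

Fails: homopolymer run, GC content.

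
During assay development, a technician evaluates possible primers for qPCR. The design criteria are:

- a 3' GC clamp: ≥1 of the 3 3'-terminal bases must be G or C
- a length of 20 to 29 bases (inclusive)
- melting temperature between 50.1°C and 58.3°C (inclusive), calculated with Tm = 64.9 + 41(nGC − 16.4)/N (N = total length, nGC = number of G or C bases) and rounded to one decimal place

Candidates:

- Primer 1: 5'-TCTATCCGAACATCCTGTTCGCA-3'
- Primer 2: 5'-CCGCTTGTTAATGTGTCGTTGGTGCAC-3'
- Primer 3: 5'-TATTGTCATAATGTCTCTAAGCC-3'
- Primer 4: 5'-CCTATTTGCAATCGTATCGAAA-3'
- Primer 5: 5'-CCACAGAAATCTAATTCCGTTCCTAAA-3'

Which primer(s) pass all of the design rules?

Primer 1 only.

Primer 1 (23 nt, A=5 T=7 G=3 C=8): 3' end GCA has 2 G/C ✓; length 23 ✓; Tm = 64.9 + 41·(11 − 16.4)/23 = 55.3°C ✓ — passes.
Primer 2 (27 nt, A=3 T=10 G=8 C=6): 3' end CAC has 2 G/C ✓; length 27 ✓; Tm = 64.9 + 41·(14 − 16.4)/27 = 61.3°C, outside 50.1–58.3°C ✗ — fails.
Primer 3 (23 nt, A=6 T=9 G=3 C=5): 3' end GCC has 3 G/C ✓; length 23 ✓; Tm = 64.9 + 41·(8 − 16.4)/23 = 49.9°C, outside 50.1–58.3°C ✗ — fails.
Primer 4 (22 nt, A=7 T=7 G=3 C=5): 3' end AAA has 0 G/C, need ≥1 ✗; length 22 ✓; Tm = 64.9 + 41·(8 − 16.4)/22 = 49.2°C, outside 50.1–58.3°C ✗ — fails.
Primer 5 (27 nt, A=10 T=7 G=2 C=8): 3' end AAA has 0 G/C, need ≥1 ✗; length 27 ✓; Tm = 64.9 + 41·(10 − 16.4)/27 = 55.2°C ✓ — fails.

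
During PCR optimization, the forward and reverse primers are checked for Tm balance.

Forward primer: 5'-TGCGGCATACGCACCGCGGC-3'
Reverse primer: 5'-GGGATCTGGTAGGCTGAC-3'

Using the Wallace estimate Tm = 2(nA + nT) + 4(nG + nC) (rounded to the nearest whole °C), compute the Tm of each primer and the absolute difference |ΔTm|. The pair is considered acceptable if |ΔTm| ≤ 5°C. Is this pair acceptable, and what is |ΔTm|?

Forward: A=3 T=2 G=7 C=8 → Tm = 2·5 + 4·15 = 70°C.
Reverse: A=3 T=4 G=8 C=3 → Tm = 2·7 + 4·11 = 58°C.
|ΔTm| = |70 − 58| = 12°C, > 5°C.

|ΔTm| = 12°C; the pair is not acceptable.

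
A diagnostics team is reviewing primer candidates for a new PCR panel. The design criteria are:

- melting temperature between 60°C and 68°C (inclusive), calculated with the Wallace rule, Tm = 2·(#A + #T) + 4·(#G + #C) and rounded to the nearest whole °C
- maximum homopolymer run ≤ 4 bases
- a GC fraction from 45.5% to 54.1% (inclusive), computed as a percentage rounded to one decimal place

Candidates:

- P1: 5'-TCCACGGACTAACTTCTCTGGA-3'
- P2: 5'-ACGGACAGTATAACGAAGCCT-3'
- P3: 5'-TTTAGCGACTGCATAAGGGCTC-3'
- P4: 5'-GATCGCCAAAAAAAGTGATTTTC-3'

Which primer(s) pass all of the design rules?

P1, P2 and P3.

P1 (22 nt, A=5 T=6 G=4 C=7): Tm = 2·11 + 4·11 = 66°C ✓; longest run = 2 ✓; GC 11/22 = 50.0% ✓ — passes.
P2 (21 nt, A=8 T=3 G=5 C=5): Tm = 2·11 + 4·10 = 62°C ✓; longest run = 2 ✓; GC 10/21 = 47.6% ✓ — passes.
P3 (22 nt, A=5 T=6 G=6 C=5): Tm = 2·11 + 4·11 = 66°C ✓; longest run = 3 ✓; GC 11/22 = 50.0% ✓ — passes.
P4 (23 nt, A=9 T=6 G=4 C=4): Tm = 2·15 + 4·8 = 62°C ✓; longest run = 7, exceeds 4 ✗; GC 8/23 = 34.8%, outside 45.5–54.1% ✗ — fails.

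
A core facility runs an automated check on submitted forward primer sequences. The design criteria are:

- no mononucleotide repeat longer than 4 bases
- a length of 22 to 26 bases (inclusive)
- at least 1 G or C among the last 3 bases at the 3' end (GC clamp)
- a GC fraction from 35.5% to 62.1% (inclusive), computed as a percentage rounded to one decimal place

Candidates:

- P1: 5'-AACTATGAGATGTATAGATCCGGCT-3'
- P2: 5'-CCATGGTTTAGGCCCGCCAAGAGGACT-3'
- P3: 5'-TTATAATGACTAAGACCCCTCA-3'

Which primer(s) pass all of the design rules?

P1 (25 nt, A=8 T=7 G=6 C=4): longest run = 2 ✓; length 25 ✓; 3' end GCT has 2 G/C ✓; GC 10/25 = 40.0% ✓ — passes.
P2 (27 nt, A=6 T=5 G=8 C=8): longest run = 3 ✓; length 27, outside 22–26 ✗; 3' end ACT has 1 G/C ✓; GC 16/27 = 59.3% ✓ — fails.
P3 (22 nt, A=8 T=6 G=2 C=6): longest run = 4 ✓; length 22 ✓; 3' end TCA has 1 G/C ✓; GC 8/22 = 36.4% ✓ — passes.

P1 and P3.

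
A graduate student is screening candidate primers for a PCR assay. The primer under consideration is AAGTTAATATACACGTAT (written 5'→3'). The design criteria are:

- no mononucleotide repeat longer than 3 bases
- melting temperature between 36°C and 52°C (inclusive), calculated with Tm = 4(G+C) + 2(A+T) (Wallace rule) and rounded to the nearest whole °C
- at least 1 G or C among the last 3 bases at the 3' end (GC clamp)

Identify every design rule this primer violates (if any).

Base counts: A=8, T=6, G=2, C=2 (length 18).
homopolymer run: longest run = 2 ✓
Tm: Tm = 2·14 + 4·4 = 44°C ✓
GC clamp: 3' end TAT has 0 G/C, need ≥1 ✗

Fails: GC clamp.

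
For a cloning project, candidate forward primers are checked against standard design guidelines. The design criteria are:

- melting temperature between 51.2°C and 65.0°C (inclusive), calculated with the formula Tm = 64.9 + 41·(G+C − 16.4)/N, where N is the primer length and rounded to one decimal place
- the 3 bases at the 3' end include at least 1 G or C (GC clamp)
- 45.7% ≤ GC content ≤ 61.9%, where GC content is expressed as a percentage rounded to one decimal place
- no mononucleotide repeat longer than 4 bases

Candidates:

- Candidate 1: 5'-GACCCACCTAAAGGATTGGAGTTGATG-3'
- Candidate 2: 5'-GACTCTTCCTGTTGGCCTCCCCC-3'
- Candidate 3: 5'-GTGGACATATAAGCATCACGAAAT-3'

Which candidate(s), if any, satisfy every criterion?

Candidate 1 only.

Candidate 1 (27 nt, A=8 T=6 G=8 C=5): Tm = 64.9 + 41·(13 − 16.4)/27 = 59.7°C ✓; 3' end ATG has 1 G/C ✓; GC 13/27 = 48.1% ✓; longest run = 3 ✓ — passes.
Candidate 2 (23 nt, A=1 T=7 G=4 C=11): Tm = 64.9 + 41·(15 − 16.4)/23 = 62.4°C ✓; 3' end CCC has 3 G/C ✓; GC 15/23 = 65.2%, outside 45.7–61.9% ✗; longest run = 5, exceeds 4 ✗ — fails.
Candidate 3 (24 nt, A=10 T=5 G=5 C=4): Tm = 64.9 + 41·(9 − 16.4)/24 = 52.3°C ✓; 3' end AAT has 0 G/C, need ≥1 ✗; GC 9/24 = 37.5%, outside 45.7–61.9% ✗; longest run = 3 ✓ — fails.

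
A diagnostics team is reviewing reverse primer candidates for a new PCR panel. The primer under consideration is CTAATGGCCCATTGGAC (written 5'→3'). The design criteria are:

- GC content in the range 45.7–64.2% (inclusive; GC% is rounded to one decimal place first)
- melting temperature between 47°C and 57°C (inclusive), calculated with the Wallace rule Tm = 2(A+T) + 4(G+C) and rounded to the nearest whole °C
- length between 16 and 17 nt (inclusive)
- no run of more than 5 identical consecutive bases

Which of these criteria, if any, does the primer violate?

Meets all criteria.

Base counts: A=4, T=4, G=4, C=5 (length 17).
GC content: GC 9/17 = 52.9% ✓
Tm: Tm = 2·8 + 4·9 = 52°C ✓
length: length 17 ✓
homopolymer run: longest run = 3 ✓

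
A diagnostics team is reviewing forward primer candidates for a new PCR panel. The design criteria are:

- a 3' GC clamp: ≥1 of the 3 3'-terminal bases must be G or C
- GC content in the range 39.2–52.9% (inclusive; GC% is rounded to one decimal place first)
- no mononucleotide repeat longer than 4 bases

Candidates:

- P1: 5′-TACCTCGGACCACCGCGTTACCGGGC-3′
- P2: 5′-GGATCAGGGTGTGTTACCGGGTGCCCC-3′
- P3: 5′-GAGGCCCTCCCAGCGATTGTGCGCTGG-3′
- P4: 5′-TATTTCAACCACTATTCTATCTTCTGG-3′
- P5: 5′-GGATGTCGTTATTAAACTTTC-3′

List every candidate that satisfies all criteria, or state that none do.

P1 (26 nt, A=4 T=4 G=7 C=11): 3' end GGC has 3 G/C ✓; GC 18/26 = 69.2%, outside 39.2–52.9% ✗; longest run = 3 ✓ — fails.
P2 (27 nt, A=3 T=6 G=11 C=7): 3' end CCC has 3 G/C ✓; GC 18/27 = 66.7%, outside 39.2–52.9% ✗; longest run = 4 ✓ — fails.
P3 (27 nt, A=3 T=5 G=10 C=9): 3' end TGG has 2 G/C ✓; GC 19/27 = 70.4%, outside 39.2–52.9% ✗; longest run = 3 ✓ — fails.
P4 (27 nt, A=6 T=12 G=2 C=7): 3' end TGG has 2 G/C ✓; GC 9/27 = 33.3%, outside 39.2–52.9% ✗; longest run = 3 ✓ — fails.
P5 (21 nt, A=5 T=9 G=4 C=3): 3' end TTC has 1 G/C ✓; GC 7/21 = 33.3%, outside 39.2–52.9% ✗; longest run = 3 ✓ — fails.

None of the candidates satisfy all criteria.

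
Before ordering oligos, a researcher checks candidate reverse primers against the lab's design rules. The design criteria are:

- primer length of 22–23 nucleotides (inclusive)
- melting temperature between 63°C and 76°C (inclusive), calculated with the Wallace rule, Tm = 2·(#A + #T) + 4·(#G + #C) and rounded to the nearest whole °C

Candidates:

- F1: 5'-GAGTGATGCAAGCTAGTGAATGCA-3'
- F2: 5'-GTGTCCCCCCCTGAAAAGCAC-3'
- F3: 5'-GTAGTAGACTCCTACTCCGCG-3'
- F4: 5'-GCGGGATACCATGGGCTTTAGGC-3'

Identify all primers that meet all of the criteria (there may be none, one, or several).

F4 only.

F1 (24 nt, A=8 T=5 G=8 C=3): length 24, outside 22–23 ✗; Tm = 2·13 + 4·11 = 70°C ✓ — fails.
F2 (21 nt, A=5 T=3 G=4 C=9): length 21, outside 22–23 ✗; Tm = 2·8 + 4·13 = 68°C ✓ — fails.
F3 (21 nt, A=4 T=5 G=5 C=7): length 21, outside 22–23 ✗; Tm = 2·9 + 4·12 = 66°C ✓ — fails.
F4 (23 nt, A=4 T=5 G=9 C=5): length 23 ✓; Tm = 2·9 + 4·14 = 74°C ✓ — passes.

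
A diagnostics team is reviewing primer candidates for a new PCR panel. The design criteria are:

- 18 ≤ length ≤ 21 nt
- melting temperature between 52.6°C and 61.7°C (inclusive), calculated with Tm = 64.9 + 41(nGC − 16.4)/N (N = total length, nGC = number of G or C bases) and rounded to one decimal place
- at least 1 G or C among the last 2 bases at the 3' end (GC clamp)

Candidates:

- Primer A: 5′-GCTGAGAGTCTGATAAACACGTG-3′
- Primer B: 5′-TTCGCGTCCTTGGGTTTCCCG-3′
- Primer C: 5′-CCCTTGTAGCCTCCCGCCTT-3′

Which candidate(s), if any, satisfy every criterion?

Primer B only.

Primer A (23 nt, A=7 T=5 G=7 C=4): length 23, outside 18–21 ✗; Tm = 64.9 + 41·(11 − 16.4)/23 = 55.3°C ✓; 3' end TG has 1 G/C ✓ — fails.
Primer B (21 nt, A=0 T=8 G=6 C=7): length 21 ✓; Tm = 64.9 + 41·(13 − 16.4)/21 = 58.3°C ✓; 3' end CG has 2 G/C ✓ — passes.
Primer C (20 nt, A=1 T=6 G=3 C=10): length 20 ✓; Tm = 64.9 + 41·(13 − 16.4)/20 = 57.9°C ✓; 3' end TT has 0 G/C, need ≥1 ✗ — fails.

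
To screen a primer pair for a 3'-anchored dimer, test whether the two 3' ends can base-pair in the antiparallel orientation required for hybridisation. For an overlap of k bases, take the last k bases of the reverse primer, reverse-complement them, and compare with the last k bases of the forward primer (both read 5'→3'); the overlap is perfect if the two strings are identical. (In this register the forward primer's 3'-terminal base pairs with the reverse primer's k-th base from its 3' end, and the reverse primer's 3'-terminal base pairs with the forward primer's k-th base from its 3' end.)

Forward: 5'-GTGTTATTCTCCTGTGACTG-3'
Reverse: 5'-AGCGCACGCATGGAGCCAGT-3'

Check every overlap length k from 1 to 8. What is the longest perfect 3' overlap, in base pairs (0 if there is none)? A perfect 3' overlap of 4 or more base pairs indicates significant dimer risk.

Longest perfect overlap: 4 complementary base pairs; significant dimer risk (threshold 4).

Last 8 bases (5'→3') — forward …TGTGACTG, reverse …GAGCCAGT.
Reverse complement of the reverse primer's last 8 bases: ACTGGCTC; its first k bases are the reverse complement of the reverse primer's last k bases, so a perfect k-base overlap needs the forward primer's last k bases to equal them.
Comparing (forward last k vs required): k=1: G vs A ✗; k=2: TG vs AC ✗; k=3: CTG vs ACT ✗; k=4: ACTG vs ACTG ✓; k=5: GACTG vs ACTGG ✗; k=6: TGACTG vs ACTGGC ✗; k=7: GTGACTG vs ACTGGCT ✗; k=8: TGTGACTG vs ACTGGCTC ✗.
Only k = 4 is perfect, so the longest perfect 3' overlap is 4.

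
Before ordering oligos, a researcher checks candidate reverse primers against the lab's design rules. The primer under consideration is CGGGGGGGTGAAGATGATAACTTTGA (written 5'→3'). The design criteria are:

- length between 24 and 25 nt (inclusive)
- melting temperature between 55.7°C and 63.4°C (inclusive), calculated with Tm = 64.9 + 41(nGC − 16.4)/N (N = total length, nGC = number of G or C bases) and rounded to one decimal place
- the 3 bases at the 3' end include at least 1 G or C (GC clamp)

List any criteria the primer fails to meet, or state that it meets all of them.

Base counts: A=7, T=6, G=11, C=2 (length 26).
length: length 26, outside 24–25 ✗
Tm: Tm = 64.9 + 41·(13 − 16.4)/26 = 59.5°C ✓
GC clamp: 3' end TGA has 1 G/C ✓

Fails: length.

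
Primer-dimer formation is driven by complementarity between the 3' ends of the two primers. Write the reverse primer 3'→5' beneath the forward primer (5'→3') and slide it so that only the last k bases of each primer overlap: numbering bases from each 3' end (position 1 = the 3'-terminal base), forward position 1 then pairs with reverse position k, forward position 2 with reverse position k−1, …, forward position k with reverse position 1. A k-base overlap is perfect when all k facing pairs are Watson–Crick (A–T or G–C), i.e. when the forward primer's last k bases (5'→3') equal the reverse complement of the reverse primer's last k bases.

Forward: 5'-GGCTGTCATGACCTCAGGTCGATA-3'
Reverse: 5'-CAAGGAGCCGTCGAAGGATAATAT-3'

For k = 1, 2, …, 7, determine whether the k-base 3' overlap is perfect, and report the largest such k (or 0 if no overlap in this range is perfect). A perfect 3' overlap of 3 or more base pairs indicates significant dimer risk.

Longest perfect overlap: 3 complementary base pairs; significant dimer risk (threshold 3).

Last 7 bases (5'→3') — forward …GTCGATA, reverse …ATAATAT.
Reverse complement of the reverse primer's last 7 bases: ATATTAT; its first k bases are the reverse complement of the reverse primer's last k bases, so a perfect k-base overlap needs the forward primer's last k bases to equal them.
Comparing (forward last k vs required): k=1: A vs A ✓; k=2: TA vs AT ✗; k=3: ATA vs ATA ✓; k=4: GATA vs ATAT ✗; k=5: CGATA vs ATATT ✗; k=6: TCGATA vs ATATTA ✗; k=7: GTCGATA vs ATATTAT ✗.
Perfect overlaps at k = 1, 3; the largest is 3.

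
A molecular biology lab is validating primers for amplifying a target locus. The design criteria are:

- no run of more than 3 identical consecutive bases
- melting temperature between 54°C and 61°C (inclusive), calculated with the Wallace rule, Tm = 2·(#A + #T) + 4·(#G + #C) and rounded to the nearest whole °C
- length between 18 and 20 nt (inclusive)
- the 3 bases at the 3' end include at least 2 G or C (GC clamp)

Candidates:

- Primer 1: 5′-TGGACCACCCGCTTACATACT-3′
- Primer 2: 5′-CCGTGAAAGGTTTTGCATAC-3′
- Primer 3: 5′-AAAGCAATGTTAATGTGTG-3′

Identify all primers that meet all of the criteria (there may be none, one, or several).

None of the candidates satisfy all criteria.

Primer 1 (21 nt, A=5 T=5 G=3 C=8): longest run = 3 ✓; Tm = 2·10 + 4·11 = 64°C, outside 54–61°C ✗; length 21, outside 18–20 ✗; 3' end ACT has 1 G/C, need ≥2 ✗ — fails.
Primer 2 (20 nt, A=5 T=6 G=5 C=4): longest run = 4, exceeds 3 ✗; Tm = 2·11 + 4·9 = 58°C ✓; length 20 ✓; 3' end TAC has 1 G/C, need ≥2 ✗ — fails.
Primer 3 (19 nt, A=7 T=6 G=5 C=1): longest run = 3 ✓; Tm = 2·13 + 4·6 = 50°C, outside 54–61°C ✗; length 19 ✓; 3' end GTG has 2 G/C ✓ — fails.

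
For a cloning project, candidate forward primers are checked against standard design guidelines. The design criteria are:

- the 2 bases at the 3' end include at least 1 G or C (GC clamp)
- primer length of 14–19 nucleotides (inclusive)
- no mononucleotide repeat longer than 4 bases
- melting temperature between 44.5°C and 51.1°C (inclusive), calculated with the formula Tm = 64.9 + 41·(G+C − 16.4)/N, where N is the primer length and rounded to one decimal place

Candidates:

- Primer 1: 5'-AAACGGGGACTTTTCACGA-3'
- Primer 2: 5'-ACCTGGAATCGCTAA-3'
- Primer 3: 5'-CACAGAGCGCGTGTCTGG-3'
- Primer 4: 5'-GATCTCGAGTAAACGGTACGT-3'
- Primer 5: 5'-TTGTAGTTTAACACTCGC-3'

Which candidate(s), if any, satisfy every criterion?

Primer 1 (19 nt, A=6 T=4 G=5 C=4): 3' end GA has 1 G/C ✓; length 19 ✓; longest run = 4 ✓; Tm = 64.9 + 41·(9 − 16.4)/19 = 48.9°C ✓ — passes.
Primer 2 (15 nt, A=5 T=3 G=3 C=4): 3' end AA has 0 G/C, need ≥1 ✗; length 15 ✓; longest run = 2 ✓; Tm = 64.9 + 41·(7 − 16.4)/15 = 39.2°C, outside 44.5–51.1°C ✗ — fails.
Primer 3 (18 nt, A=3 T=3 G=7 C=5): 3' end GG has 2 G/C ✓; length 18 ✓; longest run = 2 ✓; Tm = 64.9 + 41·(12 − 16.4)/18 = 54.9°C, outside 44.5–51.1°C ✗ — fails.
Primer 4 (21 nt, A=6 T=5 G=6 C=4): 3' end GT has 1 G/C ✓; length 21, outside 14–19 ✗; longest run = 3 ✓; Tm = 64.9 + 41·(10 − 16.4)/21 = 52.4°C, outside 44.5–51.1°C ✗ — fails.
Primer 5 (18 nt, A=4 T=7 G=3 C=4): 3' end GC has 2 G/C ✓; length 18 ✓; longest run = 3 ✓; Tm = 64.9 + 41·(7 − 16.4)/18 = 43.5°C, outside 44.5–51.1°C ✗ — fails.

Primer 1 only.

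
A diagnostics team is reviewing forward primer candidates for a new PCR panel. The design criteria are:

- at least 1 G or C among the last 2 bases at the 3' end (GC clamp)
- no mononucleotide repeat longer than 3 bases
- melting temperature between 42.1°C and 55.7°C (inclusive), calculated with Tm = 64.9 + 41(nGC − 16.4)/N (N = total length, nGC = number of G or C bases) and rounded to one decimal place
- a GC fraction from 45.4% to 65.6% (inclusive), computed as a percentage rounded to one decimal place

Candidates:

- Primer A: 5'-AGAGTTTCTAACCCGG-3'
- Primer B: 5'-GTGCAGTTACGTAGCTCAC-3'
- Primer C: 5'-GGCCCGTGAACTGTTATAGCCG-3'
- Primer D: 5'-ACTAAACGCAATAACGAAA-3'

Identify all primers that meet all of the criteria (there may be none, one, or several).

Primer A (16 nt, A=4 T=4 G=4 C=4): 3' end GG has 2 G/C ✓; longest run = 3 ✓; Tm = 64.9 + 41·(8 − 16.4)/16 = 43.4°C ✓; GC 8/16 = 50.0% ✓ — passes.
Primer B (19 nt, A=4 T=5 G=5 C=5): 3' end AC has 1 G/C ✓; longest run = 2 ✓; Tm = 64.9 + 41·(10 − 16.4)/19 = 51.1°C ✓; GC 10/19 = 52.6% ✓ — passes.
Primer C (22 nt, A=4 T=5 G=7 C=6): 3' end CG has 2 G/C ✓; longest run = 3 ✓; Tm = 64.9 + 41·(13 − 16.4)/22 = 58.6°C, outside 42.1–55.7°C ✗; GC 13/22 = 59.1% ✓ — fails.
Primer D (19 nt, A=11 T=2 G=2 C=4): 3' end AA has 0 G/C, need ≥1 ✗; longest run = 3 ✓; Tm = 64.9 + 41·(6 − 16.4)/19 = 42.5°C ✓; GC 6/19 = 31.6%, outside 45.4–65.6% ✗ — fails.

Primer A and Primer B.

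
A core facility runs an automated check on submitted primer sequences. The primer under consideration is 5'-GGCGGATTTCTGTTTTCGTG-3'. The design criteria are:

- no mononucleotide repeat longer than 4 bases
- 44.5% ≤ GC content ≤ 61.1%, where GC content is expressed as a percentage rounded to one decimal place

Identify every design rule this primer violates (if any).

Meets all criteria.

Base counts: A=1, T=9, G=7, C=3 (length 20).
homopolymer run: longest run = 4 ✓
GC content: GC 10/20 = 50.0% ✓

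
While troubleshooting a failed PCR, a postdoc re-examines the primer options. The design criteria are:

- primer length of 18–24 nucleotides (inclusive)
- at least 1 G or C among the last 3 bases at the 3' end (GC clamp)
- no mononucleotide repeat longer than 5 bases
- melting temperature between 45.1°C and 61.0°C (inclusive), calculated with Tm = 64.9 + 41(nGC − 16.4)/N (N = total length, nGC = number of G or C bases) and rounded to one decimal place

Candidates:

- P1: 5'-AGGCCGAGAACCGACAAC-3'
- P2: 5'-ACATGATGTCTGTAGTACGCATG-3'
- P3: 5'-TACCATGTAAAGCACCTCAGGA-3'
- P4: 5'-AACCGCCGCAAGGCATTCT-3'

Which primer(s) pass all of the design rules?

P1, P2, P3 and P4.

P1 (18 nt, A=7 T=0 G=5 C=6): length 18 ✓; 3' end AAC has 1 G/C ✓; longest run = 2 ✓; Tm = 64.9 + 41·(11 − 16.4)/18 = 52.6°C ✓ — passes.
P2 (23 nt, A=6 T=7 G=6 C=4): length 23 ✓; 3' end ATG has 1 G/C ✓; longest run = 1 ✓; Tm = 64.9 + 41·(10 − 16.4)/23 = 53.5°C ✓ — passes.
P3 (22 nt, A=8 T=4 G=4 C=6): length 22 ✓; 3' end GGA has 2 G/C ✓; longest run = 3 ✓; Tm = 64.9 + 41·(10 − 16.4)/22 = 53.0°C ✓ — passes.
P4 (19 nt, A=5 T=3 G=4 C=7): length 19 ✓; 3' end TCT has 1 G/C ✓; longest run = 2 ✓; Tm = 64.9 + 41·(11 − 16.4)/19 = 53.2°C ✓ — passes.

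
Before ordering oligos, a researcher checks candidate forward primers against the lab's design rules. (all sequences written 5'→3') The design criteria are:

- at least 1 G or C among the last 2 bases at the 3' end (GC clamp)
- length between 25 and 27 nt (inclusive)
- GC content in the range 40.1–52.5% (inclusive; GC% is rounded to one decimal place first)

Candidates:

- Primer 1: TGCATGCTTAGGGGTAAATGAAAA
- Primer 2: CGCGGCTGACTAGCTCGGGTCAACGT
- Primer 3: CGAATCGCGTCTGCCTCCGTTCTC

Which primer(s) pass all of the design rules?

None of the candidates satisfy all criteria.

Primer 1 (24 nt, A=9 T=6 G=7 C=2): 3' end AA has 0 G/C, need ≥1 ✗; length 24, outside 25–27 ✗; GC 9/24 = 37.5%, outside 40.1–52.5% ✗ — fails.
Primer 2 (26 nt, A=4 T=5 G=9 C=8): 3' end GT has 1 G/C ✓; length 26 ✓; GC 17/26 = 65.4%, outside 40.1–52.5% ✗ — fails.
Primer 3 (24 nt, A=2 T=7 G=5 C=10): 3' end TC has 1 G/C ✓; length 24, outside 25–27 ✗; GC 15/24 = 62.5%, outside 40.1–52.5% ✗ — fails.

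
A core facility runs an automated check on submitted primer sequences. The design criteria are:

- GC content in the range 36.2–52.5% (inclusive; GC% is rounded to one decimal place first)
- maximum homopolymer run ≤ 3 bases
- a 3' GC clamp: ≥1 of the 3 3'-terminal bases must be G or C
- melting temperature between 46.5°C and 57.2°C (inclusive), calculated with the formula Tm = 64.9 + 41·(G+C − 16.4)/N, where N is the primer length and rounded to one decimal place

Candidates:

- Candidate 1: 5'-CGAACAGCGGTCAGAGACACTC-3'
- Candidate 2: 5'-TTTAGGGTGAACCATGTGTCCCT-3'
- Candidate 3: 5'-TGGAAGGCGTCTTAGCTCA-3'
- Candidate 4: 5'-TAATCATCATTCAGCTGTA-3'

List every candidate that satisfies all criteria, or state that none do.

Candidate 2 only.

Candidate 1 (22 nt, A=7 T=2 G=6 C=7): GC 13/22 = 59.1%, outside 36.2–52.5% ✗; longest run = 2 ✓; 3' end CTC has 2 G/C ✓; Tm = 64.9 + 41·(13 − 16.4)/22 = 58.6°C, outside 46.5–57.2°C ✗ — fails.
Candidate 2 (23 nt, A=4 T=8 G=6 C=5): GC 11/23 = 47.8% ✓; longest run = 3 ✓; 3' end CCT has 2 G/C ✓; Tm = 64.9 + 41·(11 − 16.4)/23 = 55.3°C ✓ — passes.
Candidate 3 (19 nt, A=4 T=5 G=6 C=4): GC 10/19 = 52.6%, outside 36.2–52.5% ✗; longest run = 2 ✓; 3' end TCA has 1 G/C ✓; Tm = 64.9 + 41·(10 − 16.4)/19 = 51.1°C ✓ — fails.
Candidate 4 (19 nt, A=6 T=7 G=2 C=4): GC 6/19 = 31.6%, outside 36.2–52.5% ✗; longest run = 2 ✓; 3' end GTA has 1 G/C ✓; Tm = 64.9 + 41·(6 − 16.4)/19 = 42.5°C, outside 46.5–57.2°C ✗ — fails.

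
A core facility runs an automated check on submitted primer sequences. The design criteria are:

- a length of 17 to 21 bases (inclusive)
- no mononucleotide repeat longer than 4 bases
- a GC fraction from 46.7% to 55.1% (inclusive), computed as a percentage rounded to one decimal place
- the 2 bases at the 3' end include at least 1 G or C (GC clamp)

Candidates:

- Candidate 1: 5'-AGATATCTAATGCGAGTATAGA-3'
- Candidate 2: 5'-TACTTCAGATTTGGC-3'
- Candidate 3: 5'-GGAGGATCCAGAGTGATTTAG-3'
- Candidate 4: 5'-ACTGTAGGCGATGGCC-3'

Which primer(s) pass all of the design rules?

Candidate 1 (22 nt, A=9 T=6 G=5 C=2): length 22, outside 17–21 ✗; longest run = 2 ✓; GC 7/22 = 31.8%, outside 46.7–55.1% ✗; 3' end GA has 1 G/C ✓ — fails.
Candidate 2 (15 nt, A=3 T=6 G=3 C=3): length 15, outside 17–21 ✗; longest run = 3 ✓; GC 6/15 = 40.0%, outside 46.7–55.1% ✗; 3' end GC has 2 G/C ✓ — fails.
Candidate 3 (21 nt, A=6 T=5 G=8 C=2): length 21 ✓; longest run = 3 ✓; GC 10/21 = 47.6% ✓; 3' end AG has 1 G/C ✓ — passes.
Candidate 4 (16 nt, A=3 T=3 G=6 C=4): length 16, outside 17–21 ✗; longest run = 2 ✓; GC 10/16 = 62.5%, outside 46.7–55.1% ✗; 3' end CC has 2 G/C ✓ — fails.

Candidate 3 only.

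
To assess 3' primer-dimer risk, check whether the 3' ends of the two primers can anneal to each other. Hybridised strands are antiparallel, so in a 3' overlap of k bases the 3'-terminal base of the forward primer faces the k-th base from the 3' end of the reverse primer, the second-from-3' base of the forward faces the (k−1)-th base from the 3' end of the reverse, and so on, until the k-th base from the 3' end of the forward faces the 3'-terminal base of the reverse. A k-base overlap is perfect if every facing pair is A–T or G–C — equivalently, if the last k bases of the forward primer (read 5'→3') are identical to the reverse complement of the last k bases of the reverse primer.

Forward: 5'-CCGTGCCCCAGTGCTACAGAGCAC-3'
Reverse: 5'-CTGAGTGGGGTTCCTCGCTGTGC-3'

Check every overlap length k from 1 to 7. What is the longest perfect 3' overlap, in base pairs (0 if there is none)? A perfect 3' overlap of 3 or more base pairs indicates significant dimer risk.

Last 7 bases (5'→3') — forward …AGAGCAC, reverse …GCTGTGC.
Reverse complement of the reverse primer's last 7 bases: GCACAGC; its first k bases are the reverse complement of the reverse primer's last k bases, so a perfect k-base overlap needs the forward primer's last k bases to equal them.
Comparing (forward last k vs required): k=1: C vs G ✗; k=2: AC vs GC ✗; k=3: CAC vs GCA ✗; k=4: GCAC vs GCAC ✓; k=5: AGCAC vs GCACA ✗; k=6: GAGCAC vs GCACAG ✗; k=7: AGAGCAC vs GCACAGC ✗.
Only k = 4 is perfect, so the longest perfect 3' overlap is 4.

Longest perfect overlap: 4 complementary base pairs; significant dimer risk (threshold 3).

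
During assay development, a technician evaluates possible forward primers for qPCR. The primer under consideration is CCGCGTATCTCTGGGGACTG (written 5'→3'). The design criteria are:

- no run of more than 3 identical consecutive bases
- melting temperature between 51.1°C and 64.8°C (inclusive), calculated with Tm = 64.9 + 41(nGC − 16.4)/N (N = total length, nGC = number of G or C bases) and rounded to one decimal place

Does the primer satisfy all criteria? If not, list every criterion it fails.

Fails: homopolymer run.

Base counts: A=2, T=5, G=7, C=6 (length 20).
homopolymer run: longest run = 4, exceeds 3 ✗
Tm: Tm = 64.9 + 41·(13 − 16.4)/20 = 57.9°C ✓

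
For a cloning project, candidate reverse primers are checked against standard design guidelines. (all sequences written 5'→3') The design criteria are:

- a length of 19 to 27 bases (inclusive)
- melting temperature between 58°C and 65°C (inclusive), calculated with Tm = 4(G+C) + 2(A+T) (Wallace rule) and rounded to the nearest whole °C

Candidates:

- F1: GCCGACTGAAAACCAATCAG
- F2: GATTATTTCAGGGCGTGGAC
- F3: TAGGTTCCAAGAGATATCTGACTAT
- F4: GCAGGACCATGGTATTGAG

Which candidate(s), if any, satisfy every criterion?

F1 (20 nt, A=8 T=2 G=4 C=6): length 20 ✓; Tm = 2·10 + 4·10 = 60°C ✓ — passes.
F2 (20 nt, A=4 T=6 G=7 C=3): length 20 ✓; Tm = 2·10 + 4·10 = 60°C ✓ — passes.
F3 (25 nt, A=8 T=8 G=5 C=4): length 25 ✓; Tm = 2·16 + 4·9 = 68°C, outside 58–65°C ✗ — fails.
F4 (19 nt, A=5 T=4 G=7 C=3): length 19 ✓; Tm = 2·9 + 4·10 = 58°C ✓ — passes.

F1, F2 and F4.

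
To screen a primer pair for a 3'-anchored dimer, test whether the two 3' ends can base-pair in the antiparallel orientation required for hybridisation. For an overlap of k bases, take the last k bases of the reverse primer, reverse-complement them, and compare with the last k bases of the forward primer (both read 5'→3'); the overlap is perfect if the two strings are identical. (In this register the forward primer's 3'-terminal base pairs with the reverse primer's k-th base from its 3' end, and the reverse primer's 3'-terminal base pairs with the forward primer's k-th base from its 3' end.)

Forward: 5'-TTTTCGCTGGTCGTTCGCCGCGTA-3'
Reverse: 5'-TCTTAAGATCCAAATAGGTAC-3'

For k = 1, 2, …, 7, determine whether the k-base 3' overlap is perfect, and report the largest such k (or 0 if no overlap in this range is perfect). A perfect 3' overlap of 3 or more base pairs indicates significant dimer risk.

Last 7 bases (5'→3') — forward …CCGCGTA, reverse …TAGGTAC.
Reverse complement of the reverse primer's last 7 bases: GTACCTA; its first k bases are the reverse complement of the reverse primer's last k bases, so a perfect k-base overlap needs the forward primer's last k bases to equal them.
Comparing (forward last k vs required): k=1: A vs G ✗; k=2: TA vs GT ✗; k=3: GTA vs GTA ✓; k=4: CGTA vs GTAC ✗; k=5: GCGTA vs GTACC ✗; k=6: CGCGTA vs GTACCT ✗; k=7: CCGCGTA vs GTACCTA ✗.
Only k = 3 is perfect, so the longest perfect 3' overlap is 3.

Longest perfect overlap: 3 complementary base pairs; significant dimer risk (threshold 3).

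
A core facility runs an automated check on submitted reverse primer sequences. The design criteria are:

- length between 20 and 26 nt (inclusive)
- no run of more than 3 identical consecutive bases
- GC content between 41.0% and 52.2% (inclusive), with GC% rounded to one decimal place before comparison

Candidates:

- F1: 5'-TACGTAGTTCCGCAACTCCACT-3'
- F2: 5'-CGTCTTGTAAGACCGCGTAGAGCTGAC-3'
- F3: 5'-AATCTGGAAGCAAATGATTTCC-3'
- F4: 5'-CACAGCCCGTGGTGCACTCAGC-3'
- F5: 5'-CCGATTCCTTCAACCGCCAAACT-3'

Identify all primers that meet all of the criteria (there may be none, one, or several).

F1 and F5.

F1 (22 nt, A=5 T=6 G=3 C=8): length 22 ✓; longest run = 2 ✓; GC 11/22 = 50.0% ✓ — passes.
F2 (27 nt, A=6 T=6 G=8 C=7): length 27, outside 20–26 ✗; longest run = 2 ✓; GC 15/27 = 55.6%, outside 41.0–52.2% ✗ — fails.
F3 (22 nt, A=8 T=6 G=4 C=4): length 22 ✓; longest run = 3 ✓; GC 8/22 = 36.4%, outside 41.0–52.2% ✗ — fails.
F4 (22 nt, A=4 T=3 G=6 C=9): length 22 ✓; longest run = 3 ✓; GC 15/22 = 68.2%, outside 41.0–52.2% ✗ — fails.
F5 (23 nt, A=6 T=5 G=2 C=10): length 23 ✓; longest run = 3 ✓; GC 12/23 = 52.2% ✓ — passes.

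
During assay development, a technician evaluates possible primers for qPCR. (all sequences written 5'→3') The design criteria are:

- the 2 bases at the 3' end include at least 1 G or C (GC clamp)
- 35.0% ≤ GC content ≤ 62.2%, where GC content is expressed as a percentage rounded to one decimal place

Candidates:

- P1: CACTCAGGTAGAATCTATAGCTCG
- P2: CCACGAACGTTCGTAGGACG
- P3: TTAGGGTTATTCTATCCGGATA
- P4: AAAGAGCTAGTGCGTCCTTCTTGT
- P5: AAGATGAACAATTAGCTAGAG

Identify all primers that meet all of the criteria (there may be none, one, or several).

P1, P2 and P4.

P1 (24 nt, A=7 T=6 G=5 C=6): 3' end CG has 2 G/C ✓; GC 11/24 = 45.8% ✓ — passes.
P2 (20 nt, A=5 T=3 G=6 C=6): 3' end CG has 2 G/C ✓; GC 12/20 = 60.0% ✓ — passes.
P3 (22 nt, A=5 T=9 G=5 C=3): 3' end TA has 0 G/C, need ≥1 ✗; GC 8/22 = 36.4% ✓ — fails.
P4 (24 nt, A=5 T=8 G=6 C=5): 3' end GT has 1 G/C ✓; GC 11/24 = 45.8% ✓ — passes.
P5 (21 nt, A=10 T=4 G=5 C=2): 3' end AG has 1 G/C ✓; GC 7/21 = 33.3%, outside 35.0–62.2% ✗ — fails.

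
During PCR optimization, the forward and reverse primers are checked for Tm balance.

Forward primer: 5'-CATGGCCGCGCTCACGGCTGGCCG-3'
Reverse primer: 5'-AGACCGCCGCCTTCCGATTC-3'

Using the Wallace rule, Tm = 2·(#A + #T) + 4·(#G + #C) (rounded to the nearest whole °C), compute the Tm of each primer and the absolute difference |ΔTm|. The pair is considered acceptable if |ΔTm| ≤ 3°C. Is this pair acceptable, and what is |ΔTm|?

|ΔTm| = 20°C; the pair is not acceptable.

Forward: A=2 T=3 G=9 C=10 → Tm = 2·5 + 4·19 = 86°C.
Reverse: A=3 T=4 G=4 C=9 → Tm = 2·7 + 4·13 = 66°C.
|ΔTm| = |86 − 66| = 20°C, > 3°C.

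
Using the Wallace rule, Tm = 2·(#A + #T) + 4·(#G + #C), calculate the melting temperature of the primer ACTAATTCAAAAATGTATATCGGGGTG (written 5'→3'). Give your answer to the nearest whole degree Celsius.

Base counts: A=10, T=8, G=6, C=3 (length 27).
Tm = 2·(10+8) + 4·(6+3) = 2·18 + 4·9 = 36 + 36 = 72°C.

72°C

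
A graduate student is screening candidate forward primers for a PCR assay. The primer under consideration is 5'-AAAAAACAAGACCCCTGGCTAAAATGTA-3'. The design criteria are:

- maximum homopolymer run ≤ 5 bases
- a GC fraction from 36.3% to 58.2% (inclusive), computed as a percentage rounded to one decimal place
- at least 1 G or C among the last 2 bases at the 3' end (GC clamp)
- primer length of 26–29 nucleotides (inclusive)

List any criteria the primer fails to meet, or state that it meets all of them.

Base counts: A=14, T=4, G=4, C=6 (length 28).
homopolymer run: longest run = 6, exceeds 5 ✗
GC content: GC 10/28 = 35.7%, outside 36.3–58.2% ✗
GC clamp: 3' end TA has 0 G/C, need ≥1 ✗
length: length 28 ✓

Fails: homopolymer run, GC content, GC clamp.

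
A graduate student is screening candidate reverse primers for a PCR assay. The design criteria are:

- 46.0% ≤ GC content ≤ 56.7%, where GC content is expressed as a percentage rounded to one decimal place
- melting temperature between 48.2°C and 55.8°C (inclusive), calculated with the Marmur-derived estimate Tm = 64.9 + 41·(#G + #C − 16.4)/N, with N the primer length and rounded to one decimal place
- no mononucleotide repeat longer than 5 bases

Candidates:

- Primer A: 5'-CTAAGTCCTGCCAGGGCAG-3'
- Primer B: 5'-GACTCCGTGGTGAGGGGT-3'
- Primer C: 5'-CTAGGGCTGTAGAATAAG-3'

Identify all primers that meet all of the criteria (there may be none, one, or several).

Primer A (19 nt, A=4 T=3 G=6 C=6): GC 12/19 = 63.2%, outside 46.0–56.7% ✗; Tm = 64.9 + 41·(12 − 16.4)/19 = 55.4°C ✓; longest run = 3 ✓ — fails.
Primer B (18 nt, A=2 T=4 G=9 C=3): GC 12/18 = 66.7%, outside 46.0–56.7% ✗; Tm = 64.9 + 41·(12 − 16.4)/18 = 54.9°C ✓; longest run = 4 ✓ — fails.
Primer C (18 nt, A=6 T=4 G=6 C=2): GC 8/18 = 44.4%, outside 46.0–56.7% ✗; Tm = 64.9 + 41·(8 − 16.4)/18 = 45.8°C, outside 48.2–55.8°C ✗; longest run = 3 ✓ — fails.

None of the candidates satisfy all criteria.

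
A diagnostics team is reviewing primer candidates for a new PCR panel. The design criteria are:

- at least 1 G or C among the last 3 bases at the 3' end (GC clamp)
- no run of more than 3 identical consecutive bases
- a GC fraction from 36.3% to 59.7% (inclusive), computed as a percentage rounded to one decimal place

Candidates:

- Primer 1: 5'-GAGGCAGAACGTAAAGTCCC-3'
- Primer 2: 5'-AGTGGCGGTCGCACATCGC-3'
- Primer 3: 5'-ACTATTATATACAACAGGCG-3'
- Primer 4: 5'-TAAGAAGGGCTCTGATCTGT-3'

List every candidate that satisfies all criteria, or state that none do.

Primer 1 and Primer 4.

Primer 1 (20 nt, A=7 T=2 G=6 C=5): 3' end CCC has 3 G/C ✓; longest run = 3 ✓; GC 11/20 = 55.0% ✓ — passes.
Primer 2 (19 nt, A=3 T=3 G=7 C=6): 3' end CGC has 3 G/C ✓; longest run = 2 ✓; GC 13/19 = 68.4%, outside 36.3–59.7% ✗ — fails.
Primer 3 (20 nt, A=8 T=5 G=3 C=4): 3' end GCG has 3 G/C ✓; longest run = 2 ✓; GC 7/20 = 35.0%, outside 36.3–59.7% ✗ — fails.
Primer 4 (20 nt, A=5 T=6 G=6 C=3): 3' end TGT has 1 G/C ✓; longest run = 3 ✓; GC 9/20 = 45.0% ✓ — passes.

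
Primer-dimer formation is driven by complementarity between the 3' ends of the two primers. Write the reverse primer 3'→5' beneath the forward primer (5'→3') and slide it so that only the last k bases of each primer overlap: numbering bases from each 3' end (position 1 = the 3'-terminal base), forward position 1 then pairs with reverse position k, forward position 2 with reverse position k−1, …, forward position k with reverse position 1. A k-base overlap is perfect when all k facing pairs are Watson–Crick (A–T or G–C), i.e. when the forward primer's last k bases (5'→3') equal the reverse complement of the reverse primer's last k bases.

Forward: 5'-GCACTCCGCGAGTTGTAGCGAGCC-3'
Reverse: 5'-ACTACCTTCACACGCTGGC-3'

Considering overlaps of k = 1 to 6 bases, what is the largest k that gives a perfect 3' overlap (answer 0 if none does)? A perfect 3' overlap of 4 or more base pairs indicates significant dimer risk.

Last 6 bases (5'→3') — forward …CGAGCC, reverse …GCTGGC.
Reverse complement of the reverse primer's last 6 bases: GCCAGC; its first k bases are the reverse complement of the reverse primer's last k bases, so a perfect k-base overlap needs the forward primer's last k bases to equal them.
Comparing (forward last k vs required): k=1: C vs G ✗; k=2: CC vs GC ✗; k=3: GCC vs GCC ✓; k=4: AGCC vs GCCA ✗; k=5: GAGCC vs GCCAG ✗; k=6: CGAGCC vs GCCAGC ✗.
Only k = 3 is perfect, so the longest perfect 3' overlap is 3.

Longest perfect overlap: 3 complementary base pairs; below the dimer-risk threshold (threshold 4).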